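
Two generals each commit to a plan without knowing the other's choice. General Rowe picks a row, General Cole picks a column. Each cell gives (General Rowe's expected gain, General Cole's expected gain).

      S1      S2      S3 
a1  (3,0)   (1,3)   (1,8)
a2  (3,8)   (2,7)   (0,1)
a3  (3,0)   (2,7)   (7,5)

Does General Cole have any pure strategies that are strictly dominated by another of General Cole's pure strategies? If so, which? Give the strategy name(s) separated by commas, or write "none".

S1 is not dominated — it holds its own against S2 at a2 (8>7); S3 at a2 (8>1).
Nothing dominates S2: S1 at a1 (3>0); S3 at a2 (7>1).
S3 is not dominated — it holds its own against S1 at a1 (8>0); S2 at a1 (8>3).

none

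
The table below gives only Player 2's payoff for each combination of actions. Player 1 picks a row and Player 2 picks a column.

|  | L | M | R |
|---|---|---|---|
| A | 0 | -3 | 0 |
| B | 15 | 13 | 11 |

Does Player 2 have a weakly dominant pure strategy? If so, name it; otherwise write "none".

L

L vs M: A: 0>-3, B: 15>13.
L vs R: A: 0=0, B: 15>11.
L is at least as good as every other strategy against every opponent action, so it is weakly dominant.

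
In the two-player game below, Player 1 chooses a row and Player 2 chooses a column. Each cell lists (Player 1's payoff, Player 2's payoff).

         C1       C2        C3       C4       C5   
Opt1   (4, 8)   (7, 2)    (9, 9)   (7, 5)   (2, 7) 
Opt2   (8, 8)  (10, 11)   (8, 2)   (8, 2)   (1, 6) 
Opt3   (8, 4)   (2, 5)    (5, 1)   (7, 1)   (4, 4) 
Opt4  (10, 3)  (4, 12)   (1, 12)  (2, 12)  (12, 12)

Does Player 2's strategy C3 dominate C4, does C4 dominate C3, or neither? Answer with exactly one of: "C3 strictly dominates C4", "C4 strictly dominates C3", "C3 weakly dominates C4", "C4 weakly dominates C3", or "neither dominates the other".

C3 weakly dominates C4

Compare C3 to C4 across each choice by Player 1: Opt1: 9>5, Opt2: 2=2, Opt3: 1=1, Opt4: 12=12.
C3 is at least as good everywhere and strictly better somewhere (tied only at Opt2, Opt3, Opt4), so C3 weakly but not strictly dominates C4.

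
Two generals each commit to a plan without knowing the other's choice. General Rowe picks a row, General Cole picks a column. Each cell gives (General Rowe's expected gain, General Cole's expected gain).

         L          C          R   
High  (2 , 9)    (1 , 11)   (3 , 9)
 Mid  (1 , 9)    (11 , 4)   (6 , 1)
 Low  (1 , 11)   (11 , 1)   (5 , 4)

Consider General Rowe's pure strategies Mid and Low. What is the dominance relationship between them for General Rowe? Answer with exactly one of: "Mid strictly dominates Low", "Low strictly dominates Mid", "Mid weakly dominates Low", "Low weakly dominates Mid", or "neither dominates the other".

Mid weakly dominates Low

Compare Mid to Low across each choice by General Cole: L: 1=1, C: 11=11, R: 6>5.
Mid is at least as good everywhere and strictly better somewhere (tied only at L, C), so Mid weakly but not strictly dominates Low.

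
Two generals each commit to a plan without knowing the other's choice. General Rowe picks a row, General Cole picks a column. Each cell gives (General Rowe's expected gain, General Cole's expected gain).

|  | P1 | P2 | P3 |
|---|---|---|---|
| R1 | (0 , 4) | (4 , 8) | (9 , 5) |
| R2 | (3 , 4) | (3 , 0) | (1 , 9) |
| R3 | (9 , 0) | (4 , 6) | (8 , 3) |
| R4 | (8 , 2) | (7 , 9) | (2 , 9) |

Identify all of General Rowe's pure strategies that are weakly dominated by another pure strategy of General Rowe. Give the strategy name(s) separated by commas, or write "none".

R2

R1: no other strategy beats it everywhere (R2 at P2 (4>3); R3 at P3 (9>8); R4 at P3 (9>2)).
R3 weakly dominates R2 — P1: 9>3, P2: 4>3, P3: 8>1.
R3 is not dominated — it holds its own against R1 at P1 (9>0); R2 at P1 (9>3); R4 at P1 (9>8).
R4: no other strategy beats it everywhere (R1 at P1 (8>0); R2 at P1 (8>3); R3 at P2 (7>4)).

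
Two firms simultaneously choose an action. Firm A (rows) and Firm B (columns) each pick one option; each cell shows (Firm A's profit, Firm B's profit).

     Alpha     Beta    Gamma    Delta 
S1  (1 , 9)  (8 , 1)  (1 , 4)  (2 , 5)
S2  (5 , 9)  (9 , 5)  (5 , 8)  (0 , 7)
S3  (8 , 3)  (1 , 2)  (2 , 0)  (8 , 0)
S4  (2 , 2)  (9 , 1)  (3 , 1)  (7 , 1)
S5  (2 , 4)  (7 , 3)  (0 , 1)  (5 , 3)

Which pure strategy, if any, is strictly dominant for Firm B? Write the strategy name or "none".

Alpha vs Beta: S1: 9>1, S2: 9>5, S3: 3>2, S4: 2>1, S5: 4>3.
Alpha vs Gamma: S1: 9>4, S2: 9>8, S3: 3>0, S4: 2>1, S5: 4>1.
Alpha vs Delta: S1: 9>5, S2: 9>7, S3: 3>0, S4: 2>1, S5: 4>3.
Alpha strictly beats every other strategy against every opponent action, so it is strictly dominant.

Alpha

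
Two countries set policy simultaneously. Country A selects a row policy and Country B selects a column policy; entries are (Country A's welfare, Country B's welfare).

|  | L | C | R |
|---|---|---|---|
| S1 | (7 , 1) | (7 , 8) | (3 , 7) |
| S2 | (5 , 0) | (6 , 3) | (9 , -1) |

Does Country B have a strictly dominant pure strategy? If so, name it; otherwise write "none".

C

C vs L: S1: 8>1, S2: 3>0.
C vs R: S1: 8>7, S2: 3>-1.
C strictly beats every other strategy against every opponent action, so it is strictly dominant.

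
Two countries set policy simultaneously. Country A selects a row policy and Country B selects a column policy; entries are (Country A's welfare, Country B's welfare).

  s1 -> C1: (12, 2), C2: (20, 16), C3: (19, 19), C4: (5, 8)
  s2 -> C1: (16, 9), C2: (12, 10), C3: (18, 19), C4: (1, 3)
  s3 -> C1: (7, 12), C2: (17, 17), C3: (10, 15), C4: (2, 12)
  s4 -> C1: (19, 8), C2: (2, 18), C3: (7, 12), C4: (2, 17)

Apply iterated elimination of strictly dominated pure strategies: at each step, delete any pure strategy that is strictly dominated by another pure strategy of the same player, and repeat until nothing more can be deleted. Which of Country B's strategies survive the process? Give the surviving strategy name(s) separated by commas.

For Country A, s1 strictly dominates s3 on the remaining columns (C1: 12>7, C2: 20>17, C3: 19>10, C4: 5>2); eliminate s3.
Column C1 is eliminated: C2 beats it against every remaining row (s1: 16>2, s2: 10>9, s4: 18>8).
Row s2 is eliminated: s1 beats it against every remaining column (C2: 20>12, C3: 19>18, C4: 5>1).
Country A's strategy s4 is strictly dominated by s1 (C2: 20>2, C3: 19>7, C4: 5>2) and is removed.
Column C2 is eliminated: C3 beats it against every remaining row (s1: 19>16).
Country B's strategy C4 is strictly dominated by C3 (s1: 19>8) and is removed.
Among the remaining strategies, none is strictly dominated by another pure strategy of the same player, so the elimination stops.
Surviving strategies — Country A: {s1}; Country B: {C3}.

C3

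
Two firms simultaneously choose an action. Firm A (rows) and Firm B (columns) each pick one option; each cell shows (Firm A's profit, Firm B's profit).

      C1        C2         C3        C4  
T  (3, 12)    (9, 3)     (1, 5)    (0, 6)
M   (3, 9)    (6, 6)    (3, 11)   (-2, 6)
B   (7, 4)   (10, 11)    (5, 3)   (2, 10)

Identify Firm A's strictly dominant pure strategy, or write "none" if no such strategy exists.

B vs T: C1: 7>3, C2: 10>9, C3: 5>1, C4: 2>0.
B vs M: C1: 7>3, C2: 10>6, C3: 5>3, C4: 2>-2.
B strictly beats every other strategy against every opponent action, so it is strictly dominant.

B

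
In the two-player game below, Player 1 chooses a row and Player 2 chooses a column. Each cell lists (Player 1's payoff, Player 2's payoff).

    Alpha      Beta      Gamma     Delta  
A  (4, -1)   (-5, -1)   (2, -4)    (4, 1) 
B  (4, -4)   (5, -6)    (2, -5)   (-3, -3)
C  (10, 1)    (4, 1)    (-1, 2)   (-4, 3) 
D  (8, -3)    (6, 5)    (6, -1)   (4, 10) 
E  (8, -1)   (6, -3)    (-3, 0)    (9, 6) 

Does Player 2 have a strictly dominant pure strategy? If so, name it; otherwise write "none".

Delta

Delta vs Alpha: A: 1>-1, B: -3>-4, C: 3>1, D: 10>-3, E: 6>-1.
Delta vs Beta: A: 1>-1, B: -3>-6, C: 3>1, D: 10>5, E: 6>-3.
Delta vs Gamma: A: 1>-4, B: -3>-5, C: 3>2, D: 10>-1, E: 6>0.
Delta strictly beats every other strategy against every opponent action, so it is strictly dominant.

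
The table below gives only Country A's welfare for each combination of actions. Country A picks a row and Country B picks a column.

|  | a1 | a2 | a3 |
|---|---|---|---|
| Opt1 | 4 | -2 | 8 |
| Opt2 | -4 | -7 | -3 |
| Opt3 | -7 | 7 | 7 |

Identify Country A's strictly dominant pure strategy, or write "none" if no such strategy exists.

Opt1 fails to dominate Opt3 at a2 (-2<7).
Opt2 fails to dominate Opt1 at a1 (-4<4).
Opt3 fails to dominate Opt1 at a1 (-7<4).
No single strategy dominates all the others.

none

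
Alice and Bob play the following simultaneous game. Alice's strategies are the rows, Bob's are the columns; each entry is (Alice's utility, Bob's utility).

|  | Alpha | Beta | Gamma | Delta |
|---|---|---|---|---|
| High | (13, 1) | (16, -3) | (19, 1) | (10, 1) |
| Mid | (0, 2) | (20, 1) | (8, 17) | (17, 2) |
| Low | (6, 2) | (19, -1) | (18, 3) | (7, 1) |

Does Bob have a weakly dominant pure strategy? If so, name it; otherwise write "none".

Gamma vs Alpha: High: 1=1, Mid: 17>2, Low: 3>2.
Gamma vs Beta: High: 1>-3, Mid: 17>1, Low: 3>-1.
Gamma vs Delta: High: 1=1, Mid: 17>2, Low: 3>1.
Gamma is at least as good as every other strategy against every opponent action, so it is weakly dominant.

Gamma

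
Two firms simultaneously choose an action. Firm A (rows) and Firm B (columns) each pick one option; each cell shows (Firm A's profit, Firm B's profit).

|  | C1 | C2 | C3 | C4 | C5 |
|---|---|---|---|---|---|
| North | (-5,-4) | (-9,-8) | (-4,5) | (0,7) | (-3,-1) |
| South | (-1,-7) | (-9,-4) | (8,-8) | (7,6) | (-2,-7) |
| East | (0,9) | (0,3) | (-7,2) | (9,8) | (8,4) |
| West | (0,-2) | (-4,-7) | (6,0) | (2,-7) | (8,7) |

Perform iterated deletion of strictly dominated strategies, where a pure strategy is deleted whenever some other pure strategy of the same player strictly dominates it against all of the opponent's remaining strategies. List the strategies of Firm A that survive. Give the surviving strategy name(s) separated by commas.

Firm A's strategy North is strictly dominated by West (C1: 0>-5, C2: -4>-9, C3: 6>-4, C4: 2>0, C5: 8>-3) and is removed.
Column C3 is eliminated: C5 beats it against every remaining row (South: -7>-8, East: 4>2, West: 7>0).
For Firm A, East strictly dominates South on the remaining columns (C1: 0>-1, C2: 0>-9, C4: 9>7, C5: 8>-2); eliminate South.
Column C2 is eliminated: C1 beats it against every remaining row (East: 9>3, West: -2>-7).
Firm B's strategy C4 is strictly dominated by C1 (East: 9>8, West: -2>-7) and is removed.
Among the remaining strategies, none is strictly dominated by another pure strategy of the same player, so the elimination stops.
Surviving strategies — Firm A: {East, West}; Firm B: {C1, C5}.

East, West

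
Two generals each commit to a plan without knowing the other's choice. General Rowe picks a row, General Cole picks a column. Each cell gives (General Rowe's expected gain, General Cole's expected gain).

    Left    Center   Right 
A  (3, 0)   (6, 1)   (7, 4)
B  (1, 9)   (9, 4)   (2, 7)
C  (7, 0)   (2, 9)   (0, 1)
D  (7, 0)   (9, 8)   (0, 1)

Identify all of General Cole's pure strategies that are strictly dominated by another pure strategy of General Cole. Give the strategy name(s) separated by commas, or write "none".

Left is not dominated — it holds its own against Center at B (9>4); Right at B (9>7).
Nothing dominates Center: Left at A (1>0); Right at C (9>1).
Nothing dominates Right: Left at A (4>0); Center at A (4>1).

none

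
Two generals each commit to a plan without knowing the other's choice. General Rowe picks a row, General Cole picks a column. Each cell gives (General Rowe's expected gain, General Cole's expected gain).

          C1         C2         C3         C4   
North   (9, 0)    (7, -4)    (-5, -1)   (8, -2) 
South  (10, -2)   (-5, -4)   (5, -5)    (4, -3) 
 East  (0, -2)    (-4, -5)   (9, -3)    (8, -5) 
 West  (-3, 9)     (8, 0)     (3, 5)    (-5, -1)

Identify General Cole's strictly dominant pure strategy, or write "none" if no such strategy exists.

C1 vs C2: North: 0>-4, South: -2>-4, East: -2>-5, West: 9>0.
C1 vs C3: North: 0>-1, South: -2>-5, East: -2>-3, West: 9>5.
C1 vs C4: North: 0>-2, South: -2>-3, East: -2>-5, West: 9>-1.
C1 strictly beats every other strategy against every opponent action, so it is strictly dominant.

C1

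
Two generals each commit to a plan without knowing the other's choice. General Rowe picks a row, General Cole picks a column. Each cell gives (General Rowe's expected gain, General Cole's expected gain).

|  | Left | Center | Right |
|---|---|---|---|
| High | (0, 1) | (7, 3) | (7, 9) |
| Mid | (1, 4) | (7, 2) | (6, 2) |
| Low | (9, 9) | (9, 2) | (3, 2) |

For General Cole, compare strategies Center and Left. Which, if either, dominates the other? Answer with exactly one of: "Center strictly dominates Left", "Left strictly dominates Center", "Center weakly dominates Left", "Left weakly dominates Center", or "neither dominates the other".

Compare Center to Left across every action of General Rowe: High: 3>1, Mid: 2<4, Low: 2<9.
Center does better at High but worse at Mid, Low; neither strategy dominates the other.

neither dominates the other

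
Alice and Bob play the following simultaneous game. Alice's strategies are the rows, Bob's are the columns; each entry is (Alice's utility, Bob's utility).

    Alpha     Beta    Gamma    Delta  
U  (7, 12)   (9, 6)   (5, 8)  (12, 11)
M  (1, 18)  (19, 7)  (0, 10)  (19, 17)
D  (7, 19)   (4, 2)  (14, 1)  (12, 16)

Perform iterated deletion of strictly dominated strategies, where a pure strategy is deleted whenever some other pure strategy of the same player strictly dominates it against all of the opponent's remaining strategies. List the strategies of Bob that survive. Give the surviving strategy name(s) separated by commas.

Alpha

Column Beta is eliminated: Alpha beats it against every remaining row (U: 12>6, M: 18>7, D: 19>2).
Bob's strategy Gamma is strictly dominated by Alpha (U: 12>8, M: 18>10, D: 19>1) and is removed.
Bob's strategy Delta is strictly dominated by Alpha (U: 12>11, M: 18>17, D: 19>16) and is removed.
Row M is eliminated: U beats it against every remaining column (Alpha: 7>1).
Among the remaining strategies, none is strictly dominated by another pure strategy of the same player, so the elimination stops.
Surviving strategies — Alice: {U, D}; Bob: {Alpha}.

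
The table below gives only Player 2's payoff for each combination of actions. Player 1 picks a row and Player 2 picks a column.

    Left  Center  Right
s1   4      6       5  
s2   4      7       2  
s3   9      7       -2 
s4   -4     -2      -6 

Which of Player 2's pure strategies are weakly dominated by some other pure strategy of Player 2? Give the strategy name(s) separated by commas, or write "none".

Nothing dominates Left: Center at s3 (9>7); Right at s2 (4>2).
Nothing dominates Center: Left at s1 (6>4); Right at s1 (6>5).
Center weakly dominates Right — s1: 6>5, s2: 7>2, s3: 7>-2, s4: -2>-6.

Right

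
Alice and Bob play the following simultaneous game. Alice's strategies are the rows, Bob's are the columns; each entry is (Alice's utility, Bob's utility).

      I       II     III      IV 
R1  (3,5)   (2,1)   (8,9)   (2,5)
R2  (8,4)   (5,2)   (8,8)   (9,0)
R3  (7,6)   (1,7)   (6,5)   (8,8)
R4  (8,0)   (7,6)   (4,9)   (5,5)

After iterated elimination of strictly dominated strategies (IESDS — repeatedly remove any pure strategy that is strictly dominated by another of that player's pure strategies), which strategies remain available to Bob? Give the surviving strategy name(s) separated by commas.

Row R3 is eliminated: R2 beats it against every remaining column (I: 8>7, II: 5>1, III: 8>6, IV: 9>8).
For Bob, III strictly dominates I on the remaining rows (R1: 9>5, R2: 8>4, R4: 9>0); eliminate I.
For Bob, III strictly dominates II on the remaining rows (R1: 9>1, R2: 8>2, R4: 9>6); eliminate II.
For Alice, R2 strictly dominates R4 on the remaining columns (III: 8>4, IV: 9>5); eliminate R4.
Column IV is eliminated: III beats it against every remaining row (R1: 9>5, R2: 8>0).
Among the remaining strategies, none is strictly dominated by another pure strategy of the same player, so the elimination stops.
Surviving strategies — Alice: {R1, R2}; Bob: {III}.

III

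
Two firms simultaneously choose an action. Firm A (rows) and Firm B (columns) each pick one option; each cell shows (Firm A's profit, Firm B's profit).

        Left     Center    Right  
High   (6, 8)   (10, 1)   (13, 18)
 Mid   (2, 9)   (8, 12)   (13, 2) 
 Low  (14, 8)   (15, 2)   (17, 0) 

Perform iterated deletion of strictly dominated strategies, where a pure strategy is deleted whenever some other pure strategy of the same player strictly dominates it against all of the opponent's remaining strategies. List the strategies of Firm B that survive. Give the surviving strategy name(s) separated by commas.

Left

For Firm A, Low strictly dominates High on the remaining columns (Left: 14>6, Center: 15>10, Right: 17>13); eliminate High.
Firm A's strategy Mid is strictly dominated by Low (Left: 14>2, Center: 15>8, Right: 17>13) and is removed.
Column Center is eliminated: Left beats it against every remaining row (Low: 8>2).
For Firm B, Left strictly dominates Right on the remaining rows (Low: 8>0); eliminate Right.
Among the remaining strategies, none is strictly dominated by another pure strategy of the same player, so the elimination stops.
Surviving strategies — Firm A: {Low}; Firm B: {Left}.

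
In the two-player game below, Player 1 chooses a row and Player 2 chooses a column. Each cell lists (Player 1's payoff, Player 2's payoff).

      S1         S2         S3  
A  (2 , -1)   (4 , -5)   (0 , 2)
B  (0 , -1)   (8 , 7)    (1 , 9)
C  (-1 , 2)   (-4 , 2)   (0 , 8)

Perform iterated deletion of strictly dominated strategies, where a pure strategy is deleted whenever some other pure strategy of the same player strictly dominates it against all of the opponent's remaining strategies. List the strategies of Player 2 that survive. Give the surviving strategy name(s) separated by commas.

S3

Player 1's strategy C is strictly dominated by B (S1: 0>-1, S2: 8>-4, S3: 1>0) and is removed.
Player 2's strategy S1 is strictly dominated by S3 (A: 2>-1, B: 9>-1) and is removed.
Row A is eliminated: B beats it against every remaining column (S2: 8>4, S3: 1>0).
Column S2 is eliminated: S3 beats it against every remaining row (B: 9>7).
Among the remaining strategies, none is strictly dominated by another pure strategy of the same player, so the elimination stops.
Surviving strategies — Player 1: {B}; Player 2: {S3}.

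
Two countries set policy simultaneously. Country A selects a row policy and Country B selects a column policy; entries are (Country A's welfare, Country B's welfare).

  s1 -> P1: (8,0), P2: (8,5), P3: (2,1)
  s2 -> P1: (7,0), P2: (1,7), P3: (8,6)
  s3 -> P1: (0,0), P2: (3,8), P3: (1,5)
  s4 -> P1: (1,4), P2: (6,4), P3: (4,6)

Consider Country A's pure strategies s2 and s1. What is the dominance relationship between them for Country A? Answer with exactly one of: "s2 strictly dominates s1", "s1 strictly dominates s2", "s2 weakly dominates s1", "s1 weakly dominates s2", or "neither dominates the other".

neither dominates the other

Compare s2 to s1 across each opponent action: P1: 7<8, P2: 1<8, P3: 8>2.
s2 does better at P3 but worse at P1, P2; neither strategy dominates the other.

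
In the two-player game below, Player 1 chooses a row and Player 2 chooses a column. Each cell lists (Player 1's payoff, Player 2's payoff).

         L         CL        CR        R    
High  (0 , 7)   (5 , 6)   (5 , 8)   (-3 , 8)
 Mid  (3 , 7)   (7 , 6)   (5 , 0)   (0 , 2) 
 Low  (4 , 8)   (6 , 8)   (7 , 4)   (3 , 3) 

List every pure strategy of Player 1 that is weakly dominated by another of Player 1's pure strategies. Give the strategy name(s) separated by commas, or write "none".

High

High: dominated, since Mid does at least as well everywhere (L: 3>0, CL: 7>5, CR: 5=5, R: 0>-3).
Mid: no other strategy beats it everywhere (High at L (3>0); Low at CL (7>6)).
Nothing dominates Low: High at L (4>0); Mid at L (4>3).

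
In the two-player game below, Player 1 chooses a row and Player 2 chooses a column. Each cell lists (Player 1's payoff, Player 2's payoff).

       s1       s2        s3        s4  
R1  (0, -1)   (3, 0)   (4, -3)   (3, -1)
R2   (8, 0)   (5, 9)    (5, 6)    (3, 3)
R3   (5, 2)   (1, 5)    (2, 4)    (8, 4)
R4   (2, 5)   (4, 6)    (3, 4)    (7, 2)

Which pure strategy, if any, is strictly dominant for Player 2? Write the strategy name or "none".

s2

s2 vs s1: R1: 0>-1, R2: 9>0, R3: 5>2, R4: 6>5.
s2 vs s3: R1: 0>-3, R2: 9>6, R3: 5>4, R4: 6>4.
s2 vs s4: R1: 0>-1, R2: 9>3, R3: 5>4, R4: 6>2.
s2 strictly beats every other strategy against every opponent action, so it is strictly dominant.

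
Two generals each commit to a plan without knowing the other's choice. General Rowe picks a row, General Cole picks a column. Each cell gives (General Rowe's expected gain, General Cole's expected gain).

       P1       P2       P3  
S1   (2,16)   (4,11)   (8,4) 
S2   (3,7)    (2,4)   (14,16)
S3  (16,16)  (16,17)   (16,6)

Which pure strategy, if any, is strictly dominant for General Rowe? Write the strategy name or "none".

S3

S3 vs S1: P1: 16>2, P2: 16>4, P3: 16>8.
S3 vs S2: P1: 16>3, P2: 16>2, P3: 16>14.
S3 strictly beats every other strategy against every opponent action, so it is strictly dominant.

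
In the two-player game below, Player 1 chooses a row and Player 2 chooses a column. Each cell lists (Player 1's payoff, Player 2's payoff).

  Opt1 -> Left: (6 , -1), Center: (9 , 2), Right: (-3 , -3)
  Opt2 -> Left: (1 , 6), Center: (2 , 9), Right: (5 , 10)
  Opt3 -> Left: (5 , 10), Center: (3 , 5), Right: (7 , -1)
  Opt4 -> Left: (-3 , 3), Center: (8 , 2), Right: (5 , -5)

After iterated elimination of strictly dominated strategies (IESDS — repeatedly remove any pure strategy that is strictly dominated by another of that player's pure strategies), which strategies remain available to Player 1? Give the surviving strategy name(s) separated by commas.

Opt1

For Player 1, Opt3 strictly dominates Opt2 on the remaining columns (Left: 5>1, Center: 3>2, Right: 7>5); eliminate Opt2.
Column Right is eliminated: Left beats it against every remaining row (Opt1: -1>-3, Opt3: 10>-1, Opt4: 3>-5).
For Player 1, Opt1 strictly dominates Opt3 on the remaining columns (Left: 6>5, Center: 9>3); eliminate Opt3.
Player 1's strategy Opt4 is strictly dominated by Opt1 (Left: 6>-3, Center: 9>8) and is removed.
Player 2's strategy Left is strictly dominated by Center (Opt1: 2>-1) and is removed.
Among the remaining strategies, none is strictly dominated by another pure strategy of the same player, so the elimination stops.
Surviving strategies — Player 1: {Opt1}; Player 2: {Center}.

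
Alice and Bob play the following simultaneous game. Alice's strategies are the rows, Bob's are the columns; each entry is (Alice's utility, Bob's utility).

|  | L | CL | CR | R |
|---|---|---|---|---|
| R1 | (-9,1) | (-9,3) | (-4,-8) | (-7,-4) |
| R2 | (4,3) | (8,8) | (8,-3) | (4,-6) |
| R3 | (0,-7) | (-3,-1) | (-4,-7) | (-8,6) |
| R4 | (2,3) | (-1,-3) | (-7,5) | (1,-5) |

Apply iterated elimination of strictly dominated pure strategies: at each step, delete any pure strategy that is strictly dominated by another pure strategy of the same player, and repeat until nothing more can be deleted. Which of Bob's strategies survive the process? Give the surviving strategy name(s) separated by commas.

CL

For Alice, R2 strictly dominates R1 on the remaining columns (L: 4>-9, CL: 8>-9, CR: 8>-4, R: 4>-7); eliminate R1.
Alice's strategy R3 is strictly dominated by R2 (L: 4>0, CL: 8>-3, CR: 8>-4, R: 4>-8) and is removed.
For Alice, R2 strictly dominates R4 on the remaining columns (L: 4>2, CL: 8>-1, CR: 8>-7, R: 4>1); eliminate R4.
Column L is eliminated: CL beats it against every remaining row (R2: 8>3).
Column CR is eliminated: CL beats it against every remaining row (R2: 8>-3).
For Bob, CL strictly dominates R on the remaining rows (R2: 8>-6); eliminate R.
Among the remaining strategies, none is strictly dominated by another pure strategy of the same player, so the elimination stops.
Surviving strategies — Alice: {R2}; Bob: {CL}.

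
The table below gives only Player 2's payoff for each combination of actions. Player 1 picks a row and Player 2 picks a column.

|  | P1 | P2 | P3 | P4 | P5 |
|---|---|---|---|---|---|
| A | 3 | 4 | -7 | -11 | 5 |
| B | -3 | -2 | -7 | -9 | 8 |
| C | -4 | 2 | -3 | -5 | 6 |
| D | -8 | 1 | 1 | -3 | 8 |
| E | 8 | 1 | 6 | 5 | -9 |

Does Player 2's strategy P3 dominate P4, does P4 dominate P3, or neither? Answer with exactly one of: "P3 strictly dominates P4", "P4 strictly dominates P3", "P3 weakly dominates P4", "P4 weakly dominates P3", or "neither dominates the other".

P3 strictly dominates P4

P3's payoffs vs P4's, by Player 1's action — A: -7>-11, B: -7>-9, C: -3>-5, D: 1>-3, E: 6>5.
P3 gives a strictly higher payoff against every action of Player 1, so P3 strictly dominates P4.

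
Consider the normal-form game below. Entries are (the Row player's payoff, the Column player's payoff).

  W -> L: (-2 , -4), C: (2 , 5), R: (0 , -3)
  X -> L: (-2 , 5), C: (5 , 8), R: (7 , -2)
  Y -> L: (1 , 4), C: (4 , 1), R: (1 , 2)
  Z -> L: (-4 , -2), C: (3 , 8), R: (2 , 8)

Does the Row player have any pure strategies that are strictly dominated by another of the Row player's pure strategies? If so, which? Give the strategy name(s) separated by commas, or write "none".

W, Z

W: dominated, since Y does at least as well everywhere (L: 1>-2, C: 4>2, R: 1>0).
X is not dominated — it holds its own against W at L (-2=-2); Y at C (5>4); Z at L (-2>-4).
Nothing dominates Y: W at L (1>-2); X at L (1>-2); Z at L (1>-4).
X strictly dominates Z — L: -2>-4, C: 5>3, R: 7>2.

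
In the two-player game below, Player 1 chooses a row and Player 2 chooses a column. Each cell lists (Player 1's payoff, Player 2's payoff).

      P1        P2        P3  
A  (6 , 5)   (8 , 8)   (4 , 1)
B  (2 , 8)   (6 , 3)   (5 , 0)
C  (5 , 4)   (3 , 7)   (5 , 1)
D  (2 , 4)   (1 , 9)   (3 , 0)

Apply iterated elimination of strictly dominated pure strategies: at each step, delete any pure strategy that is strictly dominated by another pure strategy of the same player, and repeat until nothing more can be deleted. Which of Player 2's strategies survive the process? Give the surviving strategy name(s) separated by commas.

P2

Player 1's strategy D is strictly dominated by A (P1: 6>2, P2: 8>1, P3: 4>3) and is removed.
Player 2's strategy P3 is strictly dominated by P1 (A: 5>1, B: 8>0, C: 4>1) and is removed.
For Player 1, A strictly dominates B on the remaining columns (P1: 6>2, P2: 8>6); eliminate B.
Row C is eliminated: A beats it against every remaining column (P1: 6>5, P2: 8>3).
Player 2's strategy P1 is strictly dominated by P2 (A: 8>5) and is removed.
Among the remaining strategies, none is strictly dominated by another pure strategy of the same player, so the elimination stops.
Surviving strategies — Player 1: {A}; Player 2: {P2}.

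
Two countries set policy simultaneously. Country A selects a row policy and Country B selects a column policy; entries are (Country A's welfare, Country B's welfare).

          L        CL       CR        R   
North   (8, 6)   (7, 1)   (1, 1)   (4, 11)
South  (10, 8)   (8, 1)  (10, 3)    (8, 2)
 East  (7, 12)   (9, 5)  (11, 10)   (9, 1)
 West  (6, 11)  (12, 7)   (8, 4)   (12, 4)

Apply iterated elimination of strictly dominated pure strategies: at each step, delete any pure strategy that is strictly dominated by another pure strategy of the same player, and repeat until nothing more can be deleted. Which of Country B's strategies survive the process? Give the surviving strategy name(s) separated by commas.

Country A's strategy North is strictly dominated by South (L: 10>8, CL: 8>7, CR: 10>1, R: 8>4) and is removed.
For Country B, L strictly dominates CL on the remaining rows (South: 8>1, East: 12>5, West: 11>7); eliminate CL.
For Country B, L strictly dominates CR on the remaining rows (South: 8>3, East: 12>10, West: 11>4); eliminate CR.
For Country B, L strictly dominates R on the remaining rows (South: 8>2, East: 12>1, West: 11>4); eliminate R.
For Country A, South strictly dominates East on the remaining columns (L: 10>7); eliminate East.
For Country A, South strictly dominates West on the remaining columns (L: 10>6); eliminate West.
Among the remaining strategies, none is strictly dominated by another pure strategy of the same player, so the elimination stops.
Surviving strategies — Country A: {South}; Country B: {L}.

L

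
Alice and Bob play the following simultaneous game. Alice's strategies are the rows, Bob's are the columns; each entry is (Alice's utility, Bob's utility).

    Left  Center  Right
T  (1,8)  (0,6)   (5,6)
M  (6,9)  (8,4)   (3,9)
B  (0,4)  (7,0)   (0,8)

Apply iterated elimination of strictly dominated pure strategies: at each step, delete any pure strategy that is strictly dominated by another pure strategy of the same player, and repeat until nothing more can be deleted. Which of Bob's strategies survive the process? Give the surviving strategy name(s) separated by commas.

Alice's strategy B is strictly dominated by M (Left: 6>0, Center: 8>7, Right: 3>0) and is removed.
For Bob, Left strictly dominates Center on the remaining rows (T: 8>6, M: 9>4); eliminate Center.
Among the remaining strategies, none is strictly dominated by another pure strategy of the same player, so the elimination stops.
Surviving strategies — Alice: {T, M}; Bob: {Left, Right}.

Left, Right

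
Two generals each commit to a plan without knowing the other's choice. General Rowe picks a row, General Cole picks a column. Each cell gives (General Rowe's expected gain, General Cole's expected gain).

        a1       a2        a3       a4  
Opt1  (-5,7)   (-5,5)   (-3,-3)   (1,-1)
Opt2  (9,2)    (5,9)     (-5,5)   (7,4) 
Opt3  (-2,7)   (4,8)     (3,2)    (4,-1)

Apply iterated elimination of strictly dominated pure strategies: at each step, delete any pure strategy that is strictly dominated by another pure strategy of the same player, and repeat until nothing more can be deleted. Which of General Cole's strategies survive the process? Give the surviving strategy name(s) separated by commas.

General Rowe's strategy Opt1 is strictly dominated by Opt3 (a1: -2>-5, a2: 4>-5, a3: 3>-3, a4: 4>1) and is removed.
For General Cole, a2 strictly dominates a1 on the remaining rows (Opt2: 9>2, Opt3: 8>7); eliminate a1.
Column a3 is eliminated: a2 beats it against every remaining row (Opt2: 9>5, Opt3: 8>2).
Row Opt3 is eliminated: Opt2 beats it against every remaining column (a2: 5>4, a4: 7>4).
Column a4 is eliminated: a2 beats it against every remaining row (Opt2: 9>4).
Among the remaining strategies, none is strictly dominated by another pure strategy of the same player, so the elimination stops.
Surviving strategies — General Rowe: {Opt2}; General Cole: {a2}.

a2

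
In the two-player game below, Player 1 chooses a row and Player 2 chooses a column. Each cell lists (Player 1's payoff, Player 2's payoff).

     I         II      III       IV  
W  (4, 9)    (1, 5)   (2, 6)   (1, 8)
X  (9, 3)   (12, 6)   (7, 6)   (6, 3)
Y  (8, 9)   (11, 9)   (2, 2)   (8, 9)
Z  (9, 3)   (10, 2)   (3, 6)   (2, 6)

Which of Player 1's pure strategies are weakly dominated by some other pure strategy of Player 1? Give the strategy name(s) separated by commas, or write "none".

W: dominated, since X does at least as well everywhere (I: 9>4, II: 12>1, III: 7>2, IV: 6>1).
Nothing dominates X: W at I (9>4); Y at I (9>8); Z at II (12>10).
Y: no other strategy beats it everywhere (W at I (8>4); X at IV (8>6); Z at II (11>10)).
Z: dominated, since X does at least as well everywhere (I: 9=9, II: 12>10, III: 7>3, IV: 6>2).

W, Z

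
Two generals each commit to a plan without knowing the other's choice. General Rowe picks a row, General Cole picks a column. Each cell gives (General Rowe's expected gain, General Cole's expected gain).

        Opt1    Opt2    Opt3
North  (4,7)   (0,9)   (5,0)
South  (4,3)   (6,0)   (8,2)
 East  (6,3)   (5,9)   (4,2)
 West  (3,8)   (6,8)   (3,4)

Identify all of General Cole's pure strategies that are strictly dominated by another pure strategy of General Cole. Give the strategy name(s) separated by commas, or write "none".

Opt3

Nothing dominates Opt1: Opt2 at South (3>0); Opt3 at North (7>0).
Opt2 is not dominated — it holds its own against Opt1 at North (9>7); Opt3 at North (9>0).
Opt1 strictly dominates Opt3 — North: 7>0, South: 3>2, East: 3>2, West: 8>4.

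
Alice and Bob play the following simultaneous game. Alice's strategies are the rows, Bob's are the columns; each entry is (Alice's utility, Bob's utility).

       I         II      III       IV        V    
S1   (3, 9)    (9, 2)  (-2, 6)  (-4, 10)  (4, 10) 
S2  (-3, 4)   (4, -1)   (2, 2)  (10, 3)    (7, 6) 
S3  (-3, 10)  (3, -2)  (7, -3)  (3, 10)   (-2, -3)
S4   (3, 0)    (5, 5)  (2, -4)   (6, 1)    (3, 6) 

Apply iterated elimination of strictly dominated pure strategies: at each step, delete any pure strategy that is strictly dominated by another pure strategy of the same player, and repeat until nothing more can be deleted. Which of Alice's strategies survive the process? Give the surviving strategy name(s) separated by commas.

S2

Column III is eliminated: I beats it against every remaining row (S1: 9>6, S2: 4>2, S3: 10>-3, S4: 0>-4).
For Alice, S4 strictly dominates S3 on the remaining columns (I: 3>-3, II: 5>3, IV: 6>3, V: 3>-2); eliminate S3.
Column I is eliminated: V beats it against every remaining row (S1: 10>9, S2: 6>4, S4: 6>0).
For Bob, V strictly dominates II on the remaining rows (S1: 10>2, S2: 6>-1, S4: 6>5); eliminate II.
Alice's strategy S1 is strictly dominated by S2 (IV: 10>-4, V: 7>4) and is removed.
Row S4 is eliminated: S2 beats it against every remaining column (IV: 10>6, V: 7>3).
For Bob, V strictly dominates IV on the remaining rows (S2: 6>3); eliminate IV.
Among the remaining strategies, none is strictly dominated by another pure strategy of the same player, so the elimination stops.
Surviving strategies — Alice: {S2}; Bob: {V}.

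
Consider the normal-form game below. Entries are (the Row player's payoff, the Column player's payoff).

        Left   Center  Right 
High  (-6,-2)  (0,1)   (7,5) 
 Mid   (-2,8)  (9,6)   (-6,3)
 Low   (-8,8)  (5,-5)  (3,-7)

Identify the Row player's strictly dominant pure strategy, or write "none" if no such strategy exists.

none

High fails to dominate Mid at Left (-6<-2).
Mid fails to dominate High at Right (-6<7).
Low fails to dominate High at Left (-8<-6).
No single strategy dominates all the others.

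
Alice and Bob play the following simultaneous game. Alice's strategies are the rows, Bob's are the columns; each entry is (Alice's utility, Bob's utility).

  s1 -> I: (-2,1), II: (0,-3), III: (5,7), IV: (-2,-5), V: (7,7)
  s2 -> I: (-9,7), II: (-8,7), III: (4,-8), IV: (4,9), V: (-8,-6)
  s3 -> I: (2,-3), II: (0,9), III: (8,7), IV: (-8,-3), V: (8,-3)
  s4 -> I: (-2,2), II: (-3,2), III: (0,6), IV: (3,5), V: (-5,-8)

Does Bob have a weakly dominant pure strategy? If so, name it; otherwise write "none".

none

I fails to dominate II at s3 (-3<9).
II fails to dominate I at s1 (-3<1).
III fails to dominate I at s2 (-8<7).
IV fails to dominate I at s1 (-5<1).
V fails to dominate I at s2 (-6<7).
No single strategy dominates all the others.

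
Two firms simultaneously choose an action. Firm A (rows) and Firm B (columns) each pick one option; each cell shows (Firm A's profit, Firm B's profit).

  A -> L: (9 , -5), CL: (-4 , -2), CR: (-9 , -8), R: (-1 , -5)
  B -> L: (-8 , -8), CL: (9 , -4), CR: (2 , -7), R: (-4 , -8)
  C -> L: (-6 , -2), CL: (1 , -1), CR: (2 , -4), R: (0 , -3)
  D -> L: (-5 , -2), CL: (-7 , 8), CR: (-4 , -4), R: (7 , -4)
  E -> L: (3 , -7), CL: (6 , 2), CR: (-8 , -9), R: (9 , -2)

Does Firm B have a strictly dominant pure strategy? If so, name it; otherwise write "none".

CL

CL vs L: A: -2>-5, B: -4>-8, C: -1>-2, D: 8>-2, E: 2>-7.
CL vs CR: A: -2>-8, B: -4>-7, C: -1>-4, D: 8>-4, E: 2>-9.
CL vs R: A: -2>-5, B: -4>-8, C: -1>-3, D: 8>-4, E: 2>-2.
CL strictly beats every other strategy against every opponent action, so it is strictly dominant.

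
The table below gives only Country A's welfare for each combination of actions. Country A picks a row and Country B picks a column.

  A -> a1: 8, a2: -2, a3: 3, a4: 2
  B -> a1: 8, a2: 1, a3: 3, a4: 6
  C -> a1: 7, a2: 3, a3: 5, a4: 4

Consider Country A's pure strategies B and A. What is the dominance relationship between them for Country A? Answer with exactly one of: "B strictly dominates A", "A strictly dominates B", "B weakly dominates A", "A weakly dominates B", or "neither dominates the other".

B weakly dominates A

Compare B to A across each opponent action: a1: 8=8, a2: 1>-2, a3: 3=3, a4: 6>2.
B is at least as good everywhere and strictly better somewhere (tied only at a1, a3), so B weakly but not strictly dominates A.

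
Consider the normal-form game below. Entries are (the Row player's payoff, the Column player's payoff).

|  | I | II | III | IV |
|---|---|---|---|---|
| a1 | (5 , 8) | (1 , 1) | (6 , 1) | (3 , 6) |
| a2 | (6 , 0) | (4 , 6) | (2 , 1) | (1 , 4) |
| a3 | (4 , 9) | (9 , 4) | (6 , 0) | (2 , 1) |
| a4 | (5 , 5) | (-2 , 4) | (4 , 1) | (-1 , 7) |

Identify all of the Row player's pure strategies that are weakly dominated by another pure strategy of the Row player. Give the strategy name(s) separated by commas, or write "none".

Nothing dominates a1: a2 at III (6>2); a3 at I (5>4); a4 at II (1>-2).
a2 is not dominated — it holds its own against a1 at I (6>5); a3 at I (6>4); a4 at I (6>5).
Nothing dominates a3: a1 at II (9>1); a2 at II (9>4); a4 at II (9>-2).
a4: dominated, since a1 does at least as well everywhere (I: 5=5, II: 1>-2, III: 6>4, IV: 3>-1).

a4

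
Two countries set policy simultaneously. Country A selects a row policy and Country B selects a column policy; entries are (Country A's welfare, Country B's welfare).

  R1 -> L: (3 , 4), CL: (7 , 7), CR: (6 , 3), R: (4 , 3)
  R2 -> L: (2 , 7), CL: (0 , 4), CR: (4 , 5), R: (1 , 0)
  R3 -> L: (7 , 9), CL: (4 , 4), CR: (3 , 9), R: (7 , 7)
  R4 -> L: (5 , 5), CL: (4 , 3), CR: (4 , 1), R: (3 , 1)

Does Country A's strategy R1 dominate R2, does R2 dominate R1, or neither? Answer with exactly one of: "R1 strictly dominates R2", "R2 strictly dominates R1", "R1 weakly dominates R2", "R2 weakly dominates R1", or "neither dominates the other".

R1's payoffs vs R2's, by Country B's action — L: 3>2, CL: 7>0, CR: 6>4, R: 4>1.
Every comparison favours R1, so R1 strictly dominates R2.

R1 strictly dominates R2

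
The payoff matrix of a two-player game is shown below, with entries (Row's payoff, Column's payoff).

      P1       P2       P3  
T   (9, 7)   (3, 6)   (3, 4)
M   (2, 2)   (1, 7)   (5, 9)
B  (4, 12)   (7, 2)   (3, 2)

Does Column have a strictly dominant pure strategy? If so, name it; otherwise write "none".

none

P1 fails to dominate P2 at M (2<7).
P2 fails to dominate P1 at T (6<7).
P3 fails to dominate P1 at T (4<7).
No single strategy dominates all the others.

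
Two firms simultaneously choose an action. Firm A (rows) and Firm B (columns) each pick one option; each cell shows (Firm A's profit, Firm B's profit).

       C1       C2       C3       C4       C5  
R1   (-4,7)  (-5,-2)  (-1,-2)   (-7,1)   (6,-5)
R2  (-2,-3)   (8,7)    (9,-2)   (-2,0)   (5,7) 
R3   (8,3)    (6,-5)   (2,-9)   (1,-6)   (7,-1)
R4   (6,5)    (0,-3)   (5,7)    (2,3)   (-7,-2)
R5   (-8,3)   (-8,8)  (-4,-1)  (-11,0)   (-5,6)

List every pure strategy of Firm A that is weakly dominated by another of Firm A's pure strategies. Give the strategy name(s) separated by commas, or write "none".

R3 weakly dominates R1 — C1: 8>-4, C2: 6>-5, C3: 2>-1, C4: 1>-7, C5: 7>6.
Nothing dominates R2: R1 at C1 (-2>-4); R3 at C2 (8>6); R4 at C2 (8>0); R5 at C1 (-2>-8).
R3 is not dominated — it holds its own against R1 at C1 (8>-4); R2 at C1 (8>-2); R4 at C1 (8>6); R5 at C1 (8>-8).
Nothing dominates R4: R1 at C1 (6>-4); R2 at C1 (6>-2); R3 at C3 (5>2); R5 at C1 (6>-8).
R5: dominated, since R1 does at least as well everywhere (C1: -4>-8, C2: -5>-8, C3: -1>-4, C4: -7>-11, C5: 6>-5).

R1, R5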